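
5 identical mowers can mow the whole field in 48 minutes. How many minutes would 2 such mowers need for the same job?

120 minutes

Total work is 5·48 = 240 mower-minutes.
With 2 mowers: 240/2 = 120 minutes.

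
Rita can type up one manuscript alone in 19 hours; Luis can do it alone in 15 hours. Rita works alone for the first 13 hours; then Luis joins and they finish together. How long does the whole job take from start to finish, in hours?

266/17 hours

In 13 hours Rita does 13/19 of the job, leaving 6/19.
Rita and Luis together work at 34/285 per hour, so finishing takes 6/19 ÷ 34/285 = 45/17 hours.
Total time = 13 + 45/17 = 266/17 hours.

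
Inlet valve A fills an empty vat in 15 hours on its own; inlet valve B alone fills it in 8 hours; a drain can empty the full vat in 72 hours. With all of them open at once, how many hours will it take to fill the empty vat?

Net rate = 1/15 + 1/8 − 1/72 = (24 + 45 − 5)/360 = 64/360 = 8/45 per hour.
Filling time = 1 ÷ (8/45) = 45/8 hours.

45/8 hours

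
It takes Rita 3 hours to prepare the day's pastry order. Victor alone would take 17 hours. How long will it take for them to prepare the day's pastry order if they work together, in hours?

51/20 hours

With two workers the combined time is the product over the sum: 3·17/(3+17) = 51/20 hours.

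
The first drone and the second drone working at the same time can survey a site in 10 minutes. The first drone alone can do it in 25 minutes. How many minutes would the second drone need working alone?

Combined rate is 1/10 per minute.
Known contribution: 1/25 per minute.
So the second drone's rate is 1/10 − 1/25 = 3/50, meaning 50/3 minutes alone.

50/3 minutes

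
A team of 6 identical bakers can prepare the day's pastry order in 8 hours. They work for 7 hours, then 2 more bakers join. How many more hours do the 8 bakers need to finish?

One baker does 1/48 of the job per hour.
After 7 hours with 6 bakers, 7/8 is done (1/8 left).
With 8 bakers the rate is 8/48 = 1/6, so the rest takes 1/8 ÷ 1/6 = 3/4 hours.

3/4 hours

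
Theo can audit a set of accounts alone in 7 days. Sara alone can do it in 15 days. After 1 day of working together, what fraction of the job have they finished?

22/105

Combined rate: 1/7 + 1/15 = (15 + 7)/105 = 22/105 per day.
In 1 day they complete 1·22/105 = 22/105 of the job.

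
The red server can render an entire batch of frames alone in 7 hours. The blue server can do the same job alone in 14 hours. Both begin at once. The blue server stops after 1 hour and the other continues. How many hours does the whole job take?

13/2 hours

In the first 1 hour the combined rate is 3/14, so 3/14 of the job is done, leaving 11/14.
After the blue server leaves the rate is 1/7 per hour; the remaining 11/14 takes 11/2 hours.
Total = 1 + 11/2 = 13/2 hours.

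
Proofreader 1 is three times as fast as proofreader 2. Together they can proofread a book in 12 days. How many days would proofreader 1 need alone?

Let proofreader 2's rate be r; then proofreader 1's rate is 3r, so together (3 + 1)r = 4r = 1/12.
Thus r = 1/48 per day.
Proofreader 2 alone: 48 days; proofreader 1 alone: 16 days.

16 days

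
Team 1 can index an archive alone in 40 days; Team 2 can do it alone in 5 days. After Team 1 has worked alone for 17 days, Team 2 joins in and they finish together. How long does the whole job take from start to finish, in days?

In 17 days Team 1 does 17/40 of the job, leaving 23/40.
Team 1 and Team 2 together work at 9/40 per day, so finishing takes 23/40 ÷ 9/40 = 23/9 days.
Total time = 17 + 23/9 = 176/9 days.

176/9 days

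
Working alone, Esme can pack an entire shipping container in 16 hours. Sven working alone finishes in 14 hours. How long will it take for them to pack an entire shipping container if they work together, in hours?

112/15 hours

Combined rate: 1/16 + 1/14 = (7 + 8)/112 = 15/112 per hour.
Time = 1 ÷ (15/112) = 112/15 hours.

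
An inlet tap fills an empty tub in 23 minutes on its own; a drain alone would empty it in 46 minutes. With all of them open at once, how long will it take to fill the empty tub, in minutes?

46 minutes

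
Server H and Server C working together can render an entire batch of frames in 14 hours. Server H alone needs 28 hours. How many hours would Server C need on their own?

28 hours

Combined rate is 1/14 per hour.
Known contribution: 1/28 per hour.
So Server C's rate is 1/14 − 1/28 = 1/28, meaning 28 hours alone.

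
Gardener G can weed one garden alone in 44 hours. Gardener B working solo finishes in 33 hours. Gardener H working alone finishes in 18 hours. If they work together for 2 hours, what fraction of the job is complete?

43/198

Combined rate: 1/44 + 1/33 + 1/18 = (9 + 12 + 22)/396 = 43/396 per hour.
In 2 hours they complete 2·43/396 = 43/198 of the job.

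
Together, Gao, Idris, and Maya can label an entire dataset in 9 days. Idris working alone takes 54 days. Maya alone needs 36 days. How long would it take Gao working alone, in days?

Combined rate is 1/9 per day.
Known contribution: 1/54 + 1/36 = (2 + 3)/108 = 5/108 per day.
So Gao's rate is 1/9 − 5/108 = 7/108, meaning 108/7 days alone.

108/7 days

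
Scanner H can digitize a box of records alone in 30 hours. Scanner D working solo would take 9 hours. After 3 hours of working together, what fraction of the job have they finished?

Combined rate: 1/30 + 1/9 = (3 + 10)/90 = 13/90 per hour.
In 3 hours they complete 3·13/90 = 13/30 of the job.

13/30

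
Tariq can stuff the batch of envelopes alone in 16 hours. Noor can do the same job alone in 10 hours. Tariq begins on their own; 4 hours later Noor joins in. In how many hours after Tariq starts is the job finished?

112/13 hours

In the first 4 hours Tariq alone does 4/16 = 1/4 of the job, leaving 3/4.
Once everyone is working, combined rate: 1/16 + 1/10 = (5 + 8)/80 = 13/80 per hour.
Remaining 3/4 at 13/80 per hour takes 60/13 hours.
Total from the start = 4 + 60/13 = 112/13 hours.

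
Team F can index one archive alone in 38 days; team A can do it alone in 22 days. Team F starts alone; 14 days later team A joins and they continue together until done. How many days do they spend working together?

In 14 days team F does 14/38 = 7/19 of the job, leaving 12/19.
Team F and team A together work at 15/209 per day, so finishing takes 12/19 ÷ 15/209 = 44/5 days.

44/5 days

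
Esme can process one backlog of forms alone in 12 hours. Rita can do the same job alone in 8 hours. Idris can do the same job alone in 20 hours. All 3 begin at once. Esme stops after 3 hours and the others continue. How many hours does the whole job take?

30/7 hours

In the first 3 hours the combined rate is 31/120, so 31/40 of the job is done, leaving 9/40.
After Esme leaves the rate is 7/40 per hour; the remaining 9/40 takes 9/7 hours.
Total = 3 + 9/7 = 30/7 hours.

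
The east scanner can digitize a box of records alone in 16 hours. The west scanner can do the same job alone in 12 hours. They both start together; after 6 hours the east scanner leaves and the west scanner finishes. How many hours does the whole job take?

15/2 hours

In the first 6 hours the combined rate is 7/48, so 7/8 of the job is done, leaving 1/8.
After the east scanner leaves the rate is 1/12 per hour; the remaining 1/8 takes 3/2 hours.
Total = 6 + 3/2 = 15/2 hours.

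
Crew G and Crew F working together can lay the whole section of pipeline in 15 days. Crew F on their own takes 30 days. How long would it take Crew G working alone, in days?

Combined rate is 1/15 per day.
Known contribution: 1/30 per day.
So Crew G's rate is 1/15 − 1/30 = 1/30, meaning 30 days alone.

30 days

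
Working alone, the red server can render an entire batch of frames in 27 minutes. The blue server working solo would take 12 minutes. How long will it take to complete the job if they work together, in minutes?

108/13 minutes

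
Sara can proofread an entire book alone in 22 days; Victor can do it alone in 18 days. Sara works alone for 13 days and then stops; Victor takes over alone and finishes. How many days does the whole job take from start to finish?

224/11 days

In 13 days Sara does 13/22 of the job, leaving 9/22.
Victor works at 1/18 per day, so finishing takes 9/22 ÷ 1/18 = 81/11 days.
Total time = 13 + 81/11 = 224/11 days.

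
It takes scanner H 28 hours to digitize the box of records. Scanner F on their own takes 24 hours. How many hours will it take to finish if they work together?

168/13 hours

Combined rate: 1/28 + 1/24 = (6 + 7)/168 = 13/168 per hour.
Time = 1 ÷ (13/168) = 168/13 hours.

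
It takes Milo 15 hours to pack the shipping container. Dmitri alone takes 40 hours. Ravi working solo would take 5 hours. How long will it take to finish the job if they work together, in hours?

24/7 hours

Combined rate: 1/15 + 1/40 + 1/5 = (8 + 3 + 24)/120 = 35/120 = 7/24 per hour.
Time = 1 ÷ (7/24) = 24/7 hours.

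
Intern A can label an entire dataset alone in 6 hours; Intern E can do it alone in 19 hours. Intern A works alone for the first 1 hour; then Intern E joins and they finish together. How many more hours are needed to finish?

In 1 hour Intern A does 1/6 of the job, leaving 5/6.
Intern A and Intern E together work at 25/114 per hour, so finishing takes 5/6 ÷ 25/114 = 19/5 hours.

19/5 hours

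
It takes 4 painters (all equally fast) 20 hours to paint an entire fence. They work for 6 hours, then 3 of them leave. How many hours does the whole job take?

62 hours

One painter does 1/80 of the job per hour.
After 6 hours with 4 painters, 3/10 is done (7/10 left).
With 1 painter the rate is 1/80, so the rest takes 7/10 ÷ 1/80 = 56 hours.
Total = 6 + 56 = 62 hours.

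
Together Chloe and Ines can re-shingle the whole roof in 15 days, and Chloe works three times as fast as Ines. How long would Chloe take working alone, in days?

20 days

Let Ines's rate be r; then Chloe's rate is 3r, so together (3 + 1)r = 4r = 1/15.
Thus r = 1/60 per day.
Ines alone: 60 days; Chloe alone: 20 days.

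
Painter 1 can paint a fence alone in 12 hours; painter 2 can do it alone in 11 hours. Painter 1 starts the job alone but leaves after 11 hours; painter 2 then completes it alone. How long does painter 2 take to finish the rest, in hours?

11/12 hours

In 11 hours painter 1 does 11/12 of the job, leaving 1/12.
Painter 2 works at 1/11 per hour, so finishing takes 1/12 ÷ 1/11 = 11/12 hours.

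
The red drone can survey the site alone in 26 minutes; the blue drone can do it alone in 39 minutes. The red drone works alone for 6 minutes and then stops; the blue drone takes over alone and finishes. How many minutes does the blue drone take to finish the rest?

In 6 minutes the red drone does 6/26 = 3/13 of the job, leaving 10/13.
The blue drone works at 1/39 per minute, so finishing takes 10/13 ÷ 1/39 = 30 minutes.

30 minutes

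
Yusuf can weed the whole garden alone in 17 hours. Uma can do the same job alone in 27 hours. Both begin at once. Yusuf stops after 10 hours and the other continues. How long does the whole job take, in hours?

189/17 hours

In the first 10 hours the combined rate is 44/459, so 440/459 of the job is done, leaving 19/459.
After Yusuf leaves the rate is 1/27 per hour; the remaining 19/459 takes 19/17 hours.
Total = 10 + 19/17 = 189/17 hours.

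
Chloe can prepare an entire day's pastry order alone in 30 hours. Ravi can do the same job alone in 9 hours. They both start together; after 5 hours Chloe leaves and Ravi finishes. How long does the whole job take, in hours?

In the first 5 hours the combined rate is 13/90, so 13/18 of the job is done, leaving 5/18.
After Chloe leaves the rate is 1/9 per hour; the remaining 5/18 takes 5/2 hours.
Total = 5 + 5/2 = 15/2 hours.

15/2 hours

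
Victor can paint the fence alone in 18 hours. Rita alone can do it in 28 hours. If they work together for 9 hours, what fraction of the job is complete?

Combined rate: 1/18 + 1/28 = (14 + 9)/252 = 23/252 per hour.
In 9 hours they complete 9·23/252 = 23/28 of the job.

23/28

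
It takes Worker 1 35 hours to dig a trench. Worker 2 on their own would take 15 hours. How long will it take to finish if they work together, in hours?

With two workers the combined time is the product over the sum: 35·15/(35+15) = 525/50 = 21/2 hours.

21/2 hours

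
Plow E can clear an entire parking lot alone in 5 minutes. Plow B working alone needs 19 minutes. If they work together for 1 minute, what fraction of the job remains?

71/95

Combined rate: 1/5 + 1/19 = (19 + 5)/95 = 24/95 per minute.
In 1 minute they complete 1·24/95 = 24/95 of the job.
So 71/95 remains.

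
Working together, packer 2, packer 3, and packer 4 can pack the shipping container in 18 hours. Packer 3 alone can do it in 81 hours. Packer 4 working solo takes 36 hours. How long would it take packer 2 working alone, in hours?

324/5 hours

Combined rate is 1/18 per hour.
Known contribution: 1/81 + 1/36 = (4 + 9)/324 = 13/324 per hour.
So packer 2's rate is 1/18 − 13/324 = 5/324, meaning 324/5 hours alone.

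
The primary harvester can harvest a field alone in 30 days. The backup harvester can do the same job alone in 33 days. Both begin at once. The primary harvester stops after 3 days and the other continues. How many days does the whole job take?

In the first 3 days the combined rate is 7/110, so 21/110 of the job is done, leaving 89/110.
After the primary harvester leaves the rate is 1/33 per day; the remaining 89/110 takes 267/10 days.
Total = 3 + 267/10 = 297/10 days.

297/10 days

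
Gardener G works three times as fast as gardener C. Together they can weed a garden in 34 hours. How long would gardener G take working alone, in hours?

Let gardener C's rate be r; then gardener G's rate is 3r, so together (3 + 1)r = 4r = 1/34.
Thus r = 1/136 per hour.
Gardener C alone: 136 hours; gardener G alone: 136/3 hours.

136/3 hours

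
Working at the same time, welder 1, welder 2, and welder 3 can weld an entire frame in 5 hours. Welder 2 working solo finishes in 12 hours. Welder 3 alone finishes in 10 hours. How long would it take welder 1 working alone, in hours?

60 hours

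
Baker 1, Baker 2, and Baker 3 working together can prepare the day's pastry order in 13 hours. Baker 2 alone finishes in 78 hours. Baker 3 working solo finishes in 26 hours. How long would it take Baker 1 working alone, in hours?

39 hours

Combined rate is 1/13 per hour.
Known contribution: 1/78 + 1/26 = (1 + 3)/78 = 4/78 = 2/39 per hour.
So Baker 1's rate is 1/13 − 2/39 = 1/39, meaning 39 hours alone.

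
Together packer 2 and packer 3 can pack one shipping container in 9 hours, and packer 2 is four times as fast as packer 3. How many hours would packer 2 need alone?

Let packer 3's rate be r; then packer 2's rate is 4r, so together (4 + 1)r = 5r = 1/9.
Thus r = 1/45 per hour.
Packer 3 alone: 45 hours; packer 2 alone: 45/4 hours.

45/4 hours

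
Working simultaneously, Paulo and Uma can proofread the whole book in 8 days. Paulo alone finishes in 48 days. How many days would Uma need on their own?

Combined rate is 1/8 per day.
Known contribution: 1/48 per day.
So Uma's rate is 1/8 − 1/48 = 5/48, meaning 48/5 days alone.

48/5 days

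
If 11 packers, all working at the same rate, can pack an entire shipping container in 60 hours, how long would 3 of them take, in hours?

220 hours

Total work is 11·60 = 660 packer-hours.
With 3 packers: 660/3 = 220 hours.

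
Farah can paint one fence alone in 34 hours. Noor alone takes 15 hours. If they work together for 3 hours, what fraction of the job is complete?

49/170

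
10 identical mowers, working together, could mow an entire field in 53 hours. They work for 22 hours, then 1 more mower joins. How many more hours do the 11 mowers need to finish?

310/11 hours

One mower does 1/530 of the job per hour.
After 22 hours with 10 mowers, 22/53 is done (31/53 left).
With 11 mowers the rate is 11/530, so the rest takes 31/53 ÷ 11/530 = 310/11 hours.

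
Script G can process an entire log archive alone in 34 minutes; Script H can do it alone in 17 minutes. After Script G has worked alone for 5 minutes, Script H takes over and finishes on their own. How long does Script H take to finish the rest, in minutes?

In 5 minutes Script G does 5/34 of the job, leaving 29/34.
Script H works at 1/17 per minute, so finishing takes 29/34 ÷ 1/17 = 29/2 minutes.

29/2 minutes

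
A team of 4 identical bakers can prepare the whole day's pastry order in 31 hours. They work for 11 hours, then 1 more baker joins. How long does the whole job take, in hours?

One baker does 1/124 of the job per hour.
After 11 hours with 4 bakers, 11/31 is done (20/31 left).
With 5 bakers the rate is 5/124, so the rest takes 20/31 ÷ 5/124 = 16 hours.
Total = 11 + 16 = 27 hours.

27 hours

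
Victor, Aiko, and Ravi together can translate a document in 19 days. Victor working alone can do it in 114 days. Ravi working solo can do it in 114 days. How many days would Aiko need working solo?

57/2 days

Combined rate is 1/19 per day.
Known contribution: 1/114 + 1/114 = (1 + 1)/114 = 2/114 = 1/57 per day.
So Aiko's rate is 1/19 − 1/57 = 2/57, meaning 57/2 days alone.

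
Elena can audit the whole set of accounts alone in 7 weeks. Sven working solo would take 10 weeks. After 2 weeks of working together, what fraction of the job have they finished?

17/35

Combined rate: 1/7 + 1/10 = (10 + 7)/70 = 17/70 per week.
In 2 weeks they complete 2·17/70 = 17/35 of the job.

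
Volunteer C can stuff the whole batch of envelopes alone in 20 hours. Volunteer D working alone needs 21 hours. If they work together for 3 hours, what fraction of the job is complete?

41/140

Combined rate: 1/20 + 1/21 = (21 + 20)/420 = 41/420 per hour.
In 3 hours they complete 3·41/420 = 41/140 of the job.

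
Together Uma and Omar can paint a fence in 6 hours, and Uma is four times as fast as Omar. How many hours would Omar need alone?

Let Omar's rate be r; then Uma's rate is 4r, so together (4 + 1)r = 5r = 1/6.
Thus r = 1/30 per hour.
Omar alone: 30 hours; Uma alone: 15/2 hours.

30 hours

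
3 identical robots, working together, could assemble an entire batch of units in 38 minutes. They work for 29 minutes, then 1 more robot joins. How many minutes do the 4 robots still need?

27/4 minutes

One robot does 1/114 of the job per minute.
After 29 minutes with 3 robots, 29/38 is done (9/38 left).
With 4 robots the rate is 4/114 = 2/57, so the rest takes 9/38 ÷ 2/57 = 27/4 minutes.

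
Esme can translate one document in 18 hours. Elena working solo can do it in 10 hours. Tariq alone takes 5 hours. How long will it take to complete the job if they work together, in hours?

45/16 hours

Combined rate: 1/18 + 1/10 + 1/5 = (5 + 9 + 18)/90 = 32/90 = 16/45 per hour.
Time = 1 ÷ (16/45) = 45/16 hours.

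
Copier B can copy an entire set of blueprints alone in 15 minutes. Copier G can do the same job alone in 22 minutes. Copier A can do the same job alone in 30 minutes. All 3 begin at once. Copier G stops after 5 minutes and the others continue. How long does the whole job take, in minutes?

85/11 minutes

In the first 5 minutes the combined rate is 8/55, so 8/11 of the job is done, leaving 3/11.
After copier G leaves the rate is 1/10 per minute; the remaining 3/11 takes 30/11 minutes.
Total = 5 + 30/11 = 85/11 minutes.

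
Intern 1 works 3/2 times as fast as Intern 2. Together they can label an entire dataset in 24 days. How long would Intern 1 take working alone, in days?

40 days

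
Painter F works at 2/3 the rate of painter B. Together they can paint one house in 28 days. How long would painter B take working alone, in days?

Let painter B's rate be r; then painter F's rate is (2/3)r, so together (2/3 + 1)r = (5/3)r = 1/28.
Thus r = 3/140 per day.
Painter B alone: 140/3 days; painter F alone: 70 days.

140/3 days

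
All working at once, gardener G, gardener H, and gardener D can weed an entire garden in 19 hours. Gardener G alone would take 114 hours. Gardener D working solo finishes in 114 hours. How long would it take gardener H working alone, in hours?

57/2 hours

Combined rate is 1/19 per hour.
Known contribution: 1/114 + 1/114 = (1 + 1)/114 = 2/114 = 1/57 per hour.
So gardener H's rate is 1/19 − 1/57 = 2/57, meaning 57/2 hours alone.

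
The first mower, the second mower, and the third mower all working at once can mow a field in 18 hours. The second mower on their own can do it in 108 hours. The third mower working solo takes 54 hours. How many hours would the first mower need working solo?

Combined rate is 1/18 per hour.
Known contribution: 1/108 + 1/54 = (1 + 2)/108 = 3/108 = 1/36 per hour.
So the first mower's rate is 1/18 − 1/36 = 1/36, meaning 36 hours alone.

36 hours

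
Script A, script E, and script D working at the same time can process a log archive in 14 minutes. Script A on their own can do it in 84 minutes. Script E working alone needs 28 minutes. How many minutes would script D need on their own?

42 minutes

Combined rate is 1/14 per minute.
Known contribution: 1/84 + 1/28 = (1 + 3)/84 = 4/84 = 1/21 per minute.
So script D's rate is 1/14 − 1/21 = 1/42, meaning 42 minutes alone.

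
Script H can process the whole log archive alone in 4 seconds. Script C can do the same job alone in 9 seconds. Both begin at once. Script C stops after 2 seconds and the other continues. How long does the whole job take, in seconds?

28/9 seconds

In the first 2 seconds the combined rate is 13/36, so 13/18 of the job is done, leaving 5/18.
After Script C leaves the rate is 1/4 per second; the remaining 5/18 takes 10/9 seconds.
Total = 2 + 10/9 = 28/9 seconds.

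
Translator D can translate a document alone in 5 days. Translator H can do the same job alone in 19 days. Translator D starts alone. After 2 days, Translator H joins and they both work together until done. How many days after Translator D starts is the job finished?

35/8 days

In the first 2 days Translator D alone does 2/5 of the job, leaving 3/5.
Once everyone is working, combined rate: 1/5 + 1/19 = (19 + 5)/95 = 24/95 per day.
Remaining 3/5 at 24/95 per day takes 19/8 days.
Total from the start = 2 + 19/8 = 35/8 days.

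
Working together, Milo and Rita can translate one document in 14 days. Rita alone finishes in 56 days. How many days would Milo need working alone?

56/3 days

Combined rate is 1/14 per day.
Known contribution: 1/56 per day.
So Milo's rate is 1/14 − 1/56 = 3/56, meaning 56/3 days alone.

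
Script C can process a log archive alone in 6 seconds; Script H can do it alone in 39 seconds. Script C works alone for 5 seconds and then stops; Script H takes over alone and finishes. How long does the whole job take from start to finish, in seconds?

23/2 seconds

In 5 seconds Script C does 5/6 of the job, leaving 1/6.
Script H works at 1/39 per second, so finishing takes 1/6 ÷ 1/39 = 13/2 seconds.
Total time = 5 + 13/2 = 23/2 seconds.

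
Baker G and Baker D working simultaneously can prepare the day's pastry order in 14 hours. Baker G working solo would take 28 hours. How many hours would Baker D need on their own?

28 hours

Combined rate is 1/14 per hour.
Known contribution: 1/28 per hour.
So Baker D's rate is 1/14 − 1/28 = 1/28, meaning 28 hours alone.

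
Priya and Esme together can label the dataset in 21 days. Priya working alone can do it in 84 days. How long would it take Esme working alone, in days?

Combined rate is 1/21 per day.
Known contribution: 1/84 per day.
So Esme's rate is 1/21 − 1/84 = 1/28, meaning 28 days alone.

28 days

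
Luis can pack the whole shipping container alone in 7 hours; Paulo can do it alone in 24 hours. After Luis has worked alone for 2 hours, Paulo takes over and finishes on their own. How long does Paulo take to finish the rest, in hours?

120/7 hours

In 2 hours Luis does 2/7 of the job, leaving 5/7.
Paulo works at 1/24 per hour, so finishing takes 5/7 ÷ 1/24 = 120/7 hours.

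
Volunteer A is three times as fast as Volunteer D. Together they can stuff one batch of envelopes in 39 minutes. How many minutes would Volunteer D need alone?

156 minutes

Let Volunteer D's rate be r; then Volunteer A's rate is 3r, so together (3 + 1)r = 4r = 1/39.
Thus r = 1/156 per minute.
Volunteer D alone: 156 minutes; Volunteer A alone: 52 minutes.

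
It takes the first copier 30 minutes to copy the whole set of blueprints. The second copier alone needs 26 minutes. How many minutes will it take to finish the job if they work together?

Combined rate: 1/30 + 1/26 = (13 + 15)/390 = 28/390 = 14/195 per minute.
Time = 1 ÷ (14/195) = 195/14 minutes.

195/14 minutes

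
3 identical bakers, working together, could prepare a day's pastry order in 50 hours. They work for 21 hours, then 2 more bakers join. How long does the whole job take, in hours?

192/5 hours

One baker does 1/150 of the job per hour.
After 21 hours with 3 bakers, 21/50 is done (29/50 left).
With 5 bakers the rate is 5/150 = 1/30, so the rest takes 29/50 ÷ 1/30 = 87/5 hours.
Total = 21 + 87/5 = 192/5 hours.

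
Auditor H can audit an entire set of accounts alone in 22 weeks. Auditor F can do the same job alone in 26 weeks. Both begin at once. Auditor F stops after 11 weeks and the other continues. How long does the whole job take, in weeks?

In the first 11 weeks the combined rate is 12/143, so 12/13 of the job is done, leaving 1/13.
After Auditor F leaves the rate is 1/22 per week; the remaining 1/13 takes 22/13 weeks.
Total = 11 + 22/13 = 165/13 weeks.

165/13 weeks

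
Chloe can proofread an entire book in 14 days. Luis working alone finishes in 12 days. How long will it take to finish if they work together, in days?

84/13 days

Combined rate: 1/14 + 1/12 = (6 + 7)/84 = 13/84 per day.
Time = 1 ÷ (13/84) = 84/13 days.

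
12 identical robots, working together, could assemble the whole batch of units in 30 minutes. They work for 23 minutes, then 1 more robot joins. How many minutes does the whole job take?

383/13 minutes

One robot does 1/360 of the job per minute.
After 23 minutes with 12 robots, 23/30 is done (7/30 left).
With 13 robots the rate is 13/360, so the rest takes 7/30 ÷ 13/360 = 84/13 minutes.
Total = 23 + 84/13 = 383/13 minutes.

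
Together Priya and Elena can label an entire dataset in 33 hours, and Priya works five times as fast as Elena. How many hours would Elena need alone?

Let Elena's rate be r; then Priya's rate is 5r, so together (5 + 1)r = 6r = 1/33.
Thus r = 1/198 per hour.
Elena alone: 198 hours; Priya alone: 198/5 hours.

198 hours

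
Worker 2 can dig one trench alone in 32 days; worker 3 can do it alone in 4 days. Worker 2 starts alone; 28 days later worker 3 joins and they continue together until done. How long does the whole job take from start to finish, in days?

In 28 days worker 2 does 28/32 = 7/8 of the job, leaving 1/8.
Worker 2 and worker 3 together work at 9/32 per day, so finishing takes 1/8 ÷ 9/32 = 4/9 days.
Total time = 28 + 4/9 = 256/9 days.

256/9 days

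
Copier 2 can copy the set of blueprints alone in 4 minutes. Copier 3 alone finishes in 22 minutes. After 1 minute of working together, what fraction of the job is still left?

31/44

Combined rate: 1/4 + 1/22 = (11 + 2)/44 = 13/44 per minute.
In 1 minute they complete 1·13/44 = 13/44 of the job.
So 31/44 remains.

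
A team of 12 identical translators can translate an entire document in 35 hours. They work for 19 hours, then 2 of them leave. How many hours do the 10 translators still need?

96/5 hours

One translator does 1/420 of the job per hour.
After 19 hours with 12 translators, 19/35 is done (16/35 left).
With 10 translators the rate is 10/420 = 1/42, so the rest takes 16/35 ÷ 1/42 = 96/5 hours.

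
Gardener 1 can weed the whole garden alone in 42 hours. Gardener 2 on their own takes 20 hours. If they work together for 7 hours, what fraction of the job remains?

Combined rate: 1/42 + 1/20 = (10 + 21)/420 = 31/420 per hour.
In 7 hours they complete 7·31/420 = 31/60 of the job.
So 29/60 remains.

29/60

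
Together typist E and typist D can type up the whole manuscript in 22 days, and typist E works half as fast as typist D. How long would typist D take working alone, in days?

33 days

Let typist D's rate be r; then typist E's rate is (1/2)r, so together (1/2 + 1)r = (3/2)r = 1/22.
Thus r = 1/33 per day.
Typist D alone: 33 days; typist E alone: 66 days.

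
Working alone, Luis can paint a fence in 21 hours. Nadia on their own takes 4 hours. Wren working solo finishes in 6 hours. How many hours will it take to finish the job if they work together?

28/13 hours

Combined rate: 1/21 + 1/4 + 1/6 = (4 + 21 + 14)/84 = 39/84 = 13/28 per hour.
Time = 1 ÷ (13/28) = 28/13 hours.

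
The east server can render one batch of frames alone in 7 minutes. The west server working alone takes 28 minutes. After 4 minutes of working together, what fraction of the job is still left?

Combined rate: 1/7 + 1/28 = (4 + 1)/28 = 5/28 per minute.
In 4 minutes they complete 4·5/28 = 5/7 of the job.
So 2/7 remains.

2/7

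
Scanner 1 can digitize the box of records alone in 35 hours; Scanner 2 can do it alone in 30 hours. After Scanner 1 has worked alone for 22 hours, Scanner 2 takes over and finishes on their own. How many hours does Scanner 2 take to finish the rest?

78/7 hours

In 22 hours Scanner 1 does 22/35 of the job, leaving 13/35.
Scanner 2 works at 1/30 per hour, so finishing takes 13/35 ÷ 1/30 = 78/7 hours.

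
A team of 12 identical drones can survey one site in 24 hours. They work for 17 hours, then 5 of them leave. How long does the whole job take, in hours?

One drone does 1/288 of the job per hour.
After 17 hours with 12 drones, 17/24 is done (7/24 left).
With 7 drones the rate is 7/288, so the rest takes 7/24 ÷ 7/288 = 12 hours.
Total = 17 + 12 = 29 hours.

29 hours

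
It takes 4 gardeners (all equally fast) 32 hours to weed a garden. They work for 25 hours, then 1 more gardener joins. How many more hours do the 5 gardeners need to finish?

One gardener does 1/128 of the job per hour.
After 25 hours with 4 gardeners, 25/32 is done (7/32 left).
With 5 gardeners the rate is 5/128, so the rest takes 7/32 ÷ 5/128 = 28/5 hours.

28/5 hours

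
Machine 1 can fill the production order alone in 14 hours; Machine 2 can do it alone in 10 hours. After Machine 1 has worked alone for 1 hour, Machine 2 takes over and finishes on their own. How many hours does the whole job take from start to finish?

In 1 hour Machine 1 does 1/14 of the job, leaving 13/14.
Machine 2 works at 1/10 per hour, so finishing takes 13/14 ÷ 1/10 = 65/7 hours.
Total time = 1 + 65/7 = 72/7 hours.

72/7 hours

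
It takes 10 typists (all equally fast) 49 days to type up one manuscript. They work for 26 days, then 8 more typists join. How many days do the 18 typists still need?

115/9 days

One typist does 1/490 of the job per day.
After 26 days with 10 typists, 26/49 is done (23/49 left).
With 18 typists the rate is 18/490 = 9/245, so the rest takes 23/49 ÷ 9/245 = 115/9 days.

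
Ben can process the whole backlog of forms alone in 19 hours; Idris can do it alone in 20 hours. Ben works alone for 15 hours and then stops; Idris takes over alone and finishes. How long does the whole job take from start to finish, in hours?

In 15 hours Ben does 15/19 of the job, leaving 4/19.
Idris works at 1/20 per hour, so finishing takes 4/19 ÷ 1/20 = 80/19 hours.
Total time = 15 + 80/19 = 365/19 hours.

365/19 hours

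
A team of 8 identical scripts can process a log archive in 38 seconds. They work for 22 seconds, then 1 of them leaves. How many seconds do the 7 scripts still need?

One script does 1/304 of the job per second.
After 22 seconds with 8 scripts, 11/19 is done (8/19 left).
With 7 scripts the rate is 7/304, so the rest takes 8/19 ÷ 7/304 = 128/7 seconds.

128/7 seconds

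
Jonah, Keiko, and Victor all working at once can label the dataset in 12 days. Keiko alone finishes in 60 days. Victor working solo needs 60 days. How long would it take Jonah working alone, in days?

Combined rate is 1/12 per day.
Known contribution: 1/60 + 1/60 = (1 + 1)/60 = 2/60 = 1/30 per day.
So Jonah's rate is 1/12 − 1/30 = 1/20, meaning 20 days alone.

20 days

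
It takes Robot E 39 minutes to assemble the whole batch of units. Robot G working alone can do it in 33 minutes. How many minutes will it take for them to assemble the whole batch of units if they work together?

Combined rate: 1/39 + 1/33 = (11 + 13)/429 = 24/429 = 8/143 per minute.
Time = 1 ÷ (8/143) = 143/8 minutes.

143/8 minutes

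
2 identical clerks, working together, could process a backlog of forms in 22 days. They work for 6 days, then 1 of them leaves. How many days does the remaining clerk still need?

One clerk does 1/44 of the job per day.
After 6 days with 2 clerks, 3/11 is done (8/11 left).
With 1 clerk the rate is 1/44, so the rest takes 8/11 ÷ 1/44 = 32 days.

32 days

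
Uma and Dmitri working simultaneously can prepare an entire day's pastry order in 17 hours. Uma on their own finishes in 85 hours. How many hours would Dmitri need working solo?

Combined rate is 1/17 per hour.
Known contribution: 1/85 per hour.
So Dmitri's rate is 1/17 − 1/85 = 4/85, meaning 85/4 hours alone.

85/4 hours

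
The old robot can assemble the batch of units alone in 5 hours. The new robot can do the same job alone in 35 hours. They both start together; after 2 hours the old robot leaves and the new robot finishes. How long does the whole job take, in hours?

In the first 2 hours the combined rate is 8/35, so 16/35 of the job is done, leaving 19/35.
After the old robot leaves the rate is 1/35 per hour; the remaining 19/35 takes 19 hours.
Total = 2 + 19 = 21 hours.

21 hours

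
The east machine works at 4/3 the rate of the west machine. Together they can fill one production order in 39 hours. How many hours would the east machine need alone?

Let the west machine's rate be r; then the east machine's rate is (4/3)r, so together (4/3 + 1)r = (7/3)r = 1/39.
Thus r = 1/91 per hour.
The west machine alone: 91 hours; the east machine alone: 273/4 hours.

273/4 hours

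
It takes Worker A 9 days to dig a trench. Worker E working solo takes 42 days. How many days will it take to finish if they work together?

126/17 days

With two workers the combined time is the product over the sum: 9·42/(9+42) = 378/51 = 126/17 days.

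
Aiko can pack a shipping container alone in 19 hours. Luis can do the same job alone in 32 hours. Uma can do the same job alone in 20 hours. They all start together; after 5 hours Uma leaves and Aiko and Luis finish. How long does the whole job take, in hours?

In the first 5 hours the combined rate is 407/3040, so 407/608 of the job is done, leaving 201/608.
After Uma leaves the rate is 51/608 per hour; the remaining 201/608 takes 67/17 hours.
Total = 5 + 67/17 = 152/17 hours.

152/17 hours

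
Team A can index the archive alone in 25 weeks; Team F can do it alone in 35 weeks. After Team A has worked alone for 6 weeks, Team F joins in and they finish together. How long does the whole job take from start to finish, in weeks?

205/12 weeks

In 6 weeks Team A does 6/25 of the job, leaving 19/25.
Team A and Team F together work at 12/175 per week, so finishing takes 19/25 ÷ 12/175 = 133/12 weeks.
Total time = 6 + 133/12 = 205/12 weeks.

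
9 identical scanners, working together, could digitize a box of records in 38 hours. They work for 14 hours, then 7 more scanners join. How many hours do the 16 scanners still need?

One scanner does 1/342 of the job per hour.
After 14 hours with 9 scanners, 7/19 is done (12/19 left).
With 16 scanners the rate is 16/342 = 8/171, so the rest takes 12/19 ÷ 8/171 = 27/2 hours.

27/2 hours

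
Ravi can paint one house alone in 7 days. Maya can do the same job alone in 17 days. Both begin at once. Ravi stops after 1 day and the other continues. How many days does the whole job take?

In the first 1 day the combined rate is 24/119, so 24/119 of the job is done, leaving 95/119.
After Ravi leaves the rate is 1/17 per day; the remaining 95/119 takes 95/7 days.
Total = 1 + 95/7 = 102/7 days.

102/7 days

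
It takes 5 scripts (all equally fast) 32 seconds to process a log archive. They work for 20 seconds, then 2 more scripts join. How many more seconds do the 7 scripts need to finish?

60/7 seconds

One script does 1/160 of the job per second.
After 20 seconds with 5 scripts, 5/8 is done (3/8 left).
With 7 scripts the rate is 7/160, so the rest takes 3/8 ÷ 7/160 = 60/7 seconds.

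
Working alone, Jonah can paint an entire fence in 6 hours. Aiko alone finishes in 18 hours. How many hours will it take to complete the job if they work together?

9/2 hours

Combined rate: 1/6 + 1/18 = (3 + 1)/18 = 4/18 = 2/9 per hour.
Time = 1 ÷ (2/9) = 9/2 hours.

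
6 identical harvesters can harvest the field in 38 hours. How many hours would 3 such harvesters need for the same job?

Total work is 6·38 = 228 harvester-hours.
With 3 harvesters: 228/3 = 76 hours.

76 hours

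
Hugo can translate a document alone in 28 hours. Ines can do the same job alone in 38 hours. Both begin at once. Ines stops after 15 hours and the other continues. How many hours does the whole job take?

322/19 hours

In the first 15 hours the combined rate is 33/532, so 495/532 of the job is done, leaving 37/532.
After Ines leaves the rate is 1/28 per hour; the remaining 37/532 takes 37/19 hours.
Total = 15 + 37/19 = 322/19 hours.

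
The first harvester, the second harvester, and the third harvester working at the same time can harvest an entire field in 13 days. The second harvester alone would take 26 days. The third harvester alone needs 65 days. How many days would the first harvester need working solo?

Combined rate is 1/13 per day.
Known contribution: 1/26 + 1/65 = (5 + 2)/130 = 7/130 per day.
So the first harvester's rate is 1/13 − 7/130 = 3/130, meaning 130/3 days alone.

130/3 days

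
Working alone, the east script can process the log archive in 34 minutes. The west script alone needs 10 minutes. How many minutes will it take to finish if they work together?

85/11 minutes

Combined rate: 1/34 + 1/10 = (5 + 17)/170 = 22/170 = 11/85 per minute.
Time = 1 ÷ (11/85) = 85/11 minutes.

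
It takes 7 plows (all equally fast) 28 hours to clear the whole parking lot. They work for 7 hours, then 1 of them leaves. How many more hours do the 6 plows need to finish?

One plow does 1/196 of the job per hour.
After 7 hours with 7 plows, 1/4 is done (3/4 left).
With 6 plows the rate is 6/196 = 3/98, so the rest takes 3/4 ÷ 3/98 = 49/2 hours.

49/2 hours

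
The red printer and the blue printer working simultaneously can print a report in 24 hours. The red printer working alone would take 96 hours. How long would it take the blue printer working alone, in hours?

Combined rate is 1/24 per hour.
Known contribution: 1/96 per hour.
So the blue printer's rate is 1/24 − 1/96 = 1/32, meaning 32 hours alone.

32 hours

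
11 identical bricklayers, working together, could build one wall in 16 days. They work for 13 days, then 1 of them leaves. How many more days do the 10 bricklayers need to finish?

One bricklayer does 1/176 of the job per day.
After 13 days with 11 bricklayers, 13/16 is done (3/16 left).
With 10 bricklayers the rate is 10/176 = 5/88, so the rest takes 3/16 ÷ 5/88 = 33/10 days.

33/10 days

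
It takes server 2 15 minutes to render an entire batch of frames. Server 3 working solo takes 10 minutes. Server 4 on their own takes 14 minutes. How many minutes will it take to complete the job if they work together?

21/5 minutes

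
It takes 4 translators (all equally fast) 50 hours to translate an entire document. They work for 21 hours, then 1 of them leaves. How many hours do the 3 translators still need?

116/3 hours

One translator does 1/200 of the job per hour.
After 21 hours with 4 translators, 21/50 is done (29/50 left).
With 3 translators the rate is 3/200, so the rest takes 29/50 ÷ 3/200 = 116/3 hours.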